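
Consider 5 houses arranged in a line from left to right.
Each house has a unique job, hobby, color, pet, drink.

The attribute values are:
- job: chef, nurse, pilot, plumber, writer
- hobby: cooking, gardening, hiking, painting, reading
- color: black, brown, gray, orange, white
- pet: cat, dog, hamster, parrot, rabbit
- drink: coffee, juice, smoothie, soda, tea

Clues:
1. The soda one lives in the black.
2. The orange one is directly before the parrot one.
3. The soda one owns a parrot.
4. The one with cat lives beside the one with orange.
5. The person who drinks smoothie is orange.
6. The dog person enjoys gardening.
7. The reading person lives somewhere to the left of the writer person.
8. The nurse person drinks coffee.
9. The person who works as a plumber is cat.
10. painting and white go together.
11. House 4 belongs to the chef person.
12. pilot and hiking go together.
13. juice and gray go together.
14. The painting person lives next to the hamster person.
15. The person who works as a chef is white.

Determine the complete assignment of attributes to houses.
Solution:

House | Job | Hobby | Color | Pet | Drink
-----------------------------------------
  1   | plumber | reading | gray | cat | juice
  2   | writer | gardening | orange | dog | smoothie
  3   | pilot | hiking | black | parrot | soda
  4   | chef | painting | white | rabbit | tea
  5   | nurse | cooking | brown | hamster | coffee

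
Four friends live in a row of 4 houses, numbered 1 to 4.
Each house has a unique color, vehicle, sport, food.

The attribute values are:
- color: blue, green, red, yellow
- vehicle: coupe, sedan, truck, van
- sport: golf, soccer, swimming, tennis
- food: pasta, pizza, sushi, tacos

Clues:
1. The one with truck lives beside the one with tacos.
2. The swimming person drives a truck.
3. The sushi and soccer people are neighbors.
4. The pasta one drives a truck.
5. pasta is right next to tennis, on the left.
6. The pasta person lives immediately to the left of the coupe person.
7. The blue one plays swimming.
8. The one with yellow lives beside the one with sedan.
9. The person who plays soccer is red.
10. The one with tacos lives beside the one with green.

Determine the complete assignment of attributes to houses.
Solution:

House | Color | Vehicle | Sport | Food
--------------------------------------
  1   | blue | truck | swimming | pasta
  2   | yellow | coupe | tennis | tacos
  3   | green | sedan | golf | sushi
  4   | red | van | soccer | pizza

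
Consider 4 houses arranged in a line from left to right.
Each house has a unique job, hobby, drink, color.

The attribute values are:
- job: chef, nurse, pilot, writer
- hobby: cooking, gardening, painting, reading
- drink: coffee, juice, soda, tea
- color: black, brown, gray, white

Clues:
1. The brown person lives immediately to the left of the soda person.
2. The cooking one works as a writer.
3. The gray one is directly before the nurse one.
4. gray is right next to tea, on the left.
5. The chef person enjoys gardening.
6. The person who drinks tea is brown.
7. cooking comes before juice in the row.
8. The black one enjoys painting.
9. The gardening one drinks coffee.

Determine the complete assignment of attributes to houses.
Solution:

House | Job | Hobby | Drink | Color
-----------------------------------
  1   | chef | gardening | coffee | gray
  2   | nurse | reading | tea | brown
  3   | writer | cooking | soda | white
  4   | pilot | painting | juice | black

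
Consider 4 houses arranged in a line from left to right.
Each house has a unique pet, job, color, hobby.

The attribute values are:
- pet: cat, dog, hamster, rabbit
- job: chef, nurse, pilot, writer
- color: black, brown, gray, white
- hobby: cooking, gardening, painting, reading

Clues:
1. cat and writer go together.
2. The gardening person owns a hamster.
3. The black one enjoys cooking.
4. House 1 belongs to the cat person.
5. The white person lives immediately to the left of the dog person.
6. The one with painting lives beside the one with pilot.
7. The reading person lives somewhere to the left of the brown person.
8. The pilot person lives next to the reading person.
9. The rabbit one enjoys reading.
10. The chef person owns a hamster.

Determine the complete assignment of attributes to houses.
Solution:

House | Pet | Job | Color | Hobby
---------------------------------
  1   | cat | writer | white | painting
  2   | dog | pilot | black | cooking
  3   | rabbit | nurse | gray | reading
  4   | hamster | chef | brown | gardening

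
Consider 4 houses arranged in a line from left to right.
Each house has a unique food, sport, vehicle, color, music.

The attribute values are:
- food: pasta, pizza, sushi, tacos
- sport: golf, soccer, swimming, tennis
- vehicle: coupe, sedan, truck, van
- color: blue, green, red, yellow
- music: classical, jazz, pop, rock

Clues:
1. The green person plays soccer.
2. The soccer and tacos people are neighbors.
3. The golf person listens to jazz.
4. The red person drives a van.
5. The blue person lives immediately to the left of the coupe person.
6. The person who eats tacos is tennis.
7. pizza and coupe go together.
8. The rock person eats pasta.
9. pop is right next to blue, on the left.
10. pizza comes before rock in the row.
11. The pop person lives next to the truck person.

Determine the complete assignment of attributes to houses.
Solution:

House | Food | Sport | Vehicle | Color | Music
----------------------------------------------
  1   | sushi | soccer | sedan | green | pop
  2   | tacos | tennis | truck | blue | classical
  3   | pizza | golf | coupe | yellow | jazz
  4   | pasta | swimming | van | red | rock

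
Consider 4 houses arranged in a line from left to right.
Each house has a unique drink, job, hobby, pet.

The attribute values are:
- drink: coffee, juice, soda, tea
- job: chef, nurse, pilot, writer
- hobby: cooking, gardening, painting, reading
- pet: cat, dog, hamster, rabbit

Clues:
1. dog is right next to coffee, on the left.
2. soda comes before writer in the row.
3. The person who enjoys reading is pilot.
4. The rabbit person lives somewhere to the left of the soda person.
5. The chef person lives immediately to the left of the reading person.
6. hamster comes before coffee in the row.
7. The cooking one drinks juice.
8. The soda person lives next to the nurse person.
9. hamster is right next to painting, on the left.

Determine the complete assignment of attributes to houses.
Solution:

House | Drink | Job | Hobby | Pet
---------------------------------
  1   | juice | chef | cooking | rabbit
  2   | soda | pilot | reading | hamster
  3   | tea | nurse | painting | dog
  4   | coffee | writer | gardening | cat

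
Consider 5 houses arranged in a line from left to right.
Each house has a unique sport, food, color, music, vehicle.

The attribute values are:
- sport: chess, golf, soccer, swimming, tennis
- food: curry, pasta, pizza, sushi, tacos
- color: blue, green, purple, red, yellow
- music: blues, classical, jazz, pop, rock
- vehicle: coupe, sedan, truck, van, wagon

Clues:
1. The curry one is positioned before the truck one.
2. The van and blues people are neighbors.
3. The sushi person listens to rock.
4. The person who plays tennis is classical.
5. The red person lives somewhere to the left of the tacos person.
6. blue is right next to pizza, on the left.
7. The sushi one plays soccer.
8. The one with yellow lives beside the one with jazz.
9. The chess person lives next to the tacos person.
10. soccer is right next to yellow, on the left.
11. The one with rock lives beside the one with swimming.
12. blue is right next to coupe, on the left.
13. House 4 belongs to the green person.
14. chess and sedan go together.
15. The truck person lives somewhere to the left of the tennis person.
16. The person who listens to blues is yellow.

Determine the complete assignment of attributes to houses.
Solution:

House | Sport | Food | Color | Music | Vehicle
----------------------------------------------
  1   | soccer | sushi | blue | rock | van
  2   | swimming | pizza | yellow | blues | coupe
  3   | chess | curry | red | jazz | sedan
  4   | golf | tacos | green | pop | truck
  5   | tennis | pasta | purple | classical | wagon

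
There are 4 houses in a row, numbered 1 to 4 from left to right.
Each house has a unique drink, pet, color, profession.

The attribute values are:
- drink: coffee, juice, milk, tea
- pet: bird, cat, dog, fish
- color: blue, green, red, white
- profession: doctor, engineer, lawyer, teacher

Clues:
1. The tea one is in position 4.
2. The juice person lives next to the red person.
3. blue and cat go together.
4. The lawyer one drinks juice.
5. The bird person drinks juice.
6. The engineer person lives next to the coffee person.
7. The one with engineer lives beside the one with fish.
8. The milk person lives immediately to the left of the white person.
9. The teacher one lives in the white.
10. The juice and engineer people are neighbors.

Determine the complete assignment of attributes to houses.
Solution:

House | Drink | Pet | Color | Profession
----------------------------------------
  1   | juice | bird | green | lawyer
  2   | milk | dog | red | engineer
  3   | coffee | fish | white | teacher
  4   | tea | cat | blue | doctor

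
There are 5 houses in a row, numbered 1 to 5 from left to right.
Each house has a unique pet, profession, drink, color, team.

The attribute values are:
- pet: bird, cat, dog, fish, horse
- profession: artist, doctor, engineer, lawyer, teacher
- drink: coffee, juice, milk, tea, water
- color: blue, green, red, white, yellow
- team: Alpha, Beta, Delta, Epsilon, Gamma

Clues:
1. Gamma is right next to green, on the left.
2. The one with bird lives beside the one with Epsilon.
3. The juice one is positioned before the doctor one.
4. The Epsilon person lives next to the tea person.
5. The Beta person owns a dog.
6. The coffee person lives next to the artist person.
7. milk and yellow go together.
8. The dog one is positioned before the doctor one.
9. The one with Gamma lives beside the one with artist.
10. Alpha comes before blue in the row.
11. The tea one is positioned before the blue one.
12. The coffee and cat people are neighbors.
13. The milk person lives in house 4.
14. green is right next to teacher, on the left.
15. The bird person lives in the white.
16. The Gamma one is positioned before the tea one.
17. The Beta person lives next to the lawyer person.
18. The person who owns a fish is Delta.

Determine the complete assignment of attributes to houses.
Solution:

House | Pet | Profession | Drink | Color | Team
-----------------------------------------------
  1   | bird | engineer | coffee | white | Gamma
  2   | cat | artist | juice | green | Epsilon
  3   | dog | teacher | tea | red | Beta
  4   | horse | lawyer | milk | yellow | Alpha
  5   | fish | doctor | water | blue | Delta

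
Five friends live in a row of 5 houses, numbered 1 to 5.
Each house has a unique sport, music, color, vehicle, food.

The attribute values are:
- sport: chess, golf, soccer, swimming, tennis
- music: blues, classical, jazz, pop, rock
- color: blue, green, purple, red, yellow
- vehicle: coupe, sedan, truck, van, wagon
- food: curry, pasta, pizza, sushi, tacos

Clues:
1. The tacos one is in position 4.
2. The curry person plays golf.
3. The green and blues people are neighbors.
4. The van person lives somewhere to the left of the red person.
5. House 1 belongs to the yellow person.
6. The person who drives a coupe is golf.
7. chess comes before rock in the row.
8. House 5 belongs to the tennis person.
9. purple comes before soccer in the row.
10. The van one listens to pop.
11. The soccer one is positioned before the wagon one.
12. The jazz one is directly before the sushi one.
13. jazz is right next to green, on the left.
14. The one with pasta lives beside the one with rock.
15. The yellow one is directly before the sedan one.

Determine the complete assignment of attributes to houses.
Solution:

House | Sport | Music | Color | Vehicle | Food
----------------------------------------------
  1   | chess | jazz | yellow | truck | pasta
  2   | swimming | rock | green | sedan | sushi
  3   | golf | blues | purple | coupe | curry
  4   | soccer | pop | blue | van | tacos
  5   | tennis | classical | red | wagon | pizza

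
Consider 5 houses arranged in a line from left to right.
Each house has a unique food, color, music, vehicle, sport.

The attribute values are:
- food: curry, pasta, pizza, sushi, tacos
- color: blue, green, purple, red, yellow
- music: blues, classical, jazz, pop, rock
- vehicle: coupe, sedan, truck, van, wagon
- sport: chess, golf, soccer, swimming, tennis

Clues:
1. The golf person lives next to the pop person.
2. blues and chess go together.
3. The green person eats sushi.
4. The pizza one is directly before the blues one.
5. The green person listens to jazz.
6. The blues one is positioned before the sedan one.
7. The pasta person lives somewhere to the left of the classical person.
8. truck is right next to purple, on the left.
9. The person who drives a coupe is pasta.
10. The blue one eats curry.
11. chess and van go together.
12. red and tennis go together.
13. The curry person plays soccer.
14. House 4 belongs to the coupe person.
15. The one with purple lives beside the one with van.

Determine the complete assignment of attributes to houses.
Solution:

House | Food | Color | Music | Vehicle | Sport
----------------------------------------------
  1   | sushi | green | jazz | truck | golf
  2   | pizza | purple | pop | wagon | swimming
  3   | tacos | yellow | blues | van | chess
  4   | pasta | red | rock | coupe | tennis
  5   | curry | blue | classical | sedan | soccer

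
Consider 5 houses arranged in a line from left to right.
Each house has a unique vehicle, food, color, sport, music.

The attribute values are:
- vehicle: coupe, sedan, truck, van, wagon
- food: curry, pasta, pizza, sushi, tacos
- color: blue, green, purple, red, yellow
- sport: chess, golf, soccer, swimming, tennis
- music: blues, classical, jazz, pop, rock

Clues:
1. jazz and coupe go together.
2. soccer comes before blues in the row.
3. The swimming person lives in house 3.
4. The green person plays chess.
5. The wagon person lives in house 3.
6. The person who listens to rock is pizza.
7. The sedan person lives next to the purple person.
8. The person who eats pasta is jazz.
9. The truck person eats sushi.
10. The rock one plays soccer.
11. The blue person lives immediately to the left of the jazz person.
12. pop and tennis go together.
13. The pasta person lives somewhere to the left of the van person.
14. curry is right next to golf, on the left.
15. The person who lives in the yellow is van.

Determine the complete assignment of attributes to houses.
Solution:

House | Vehicle | Food | Color | Sport | Music
----------------------------------------------
  1   | sedan | curry | blue | tennis | pop
  2   | coupe | pasta | purple | golf | jazz
  3   | wagon | tacos | red | swimming | classical
  4   | van | pizza | yellow | soccer | rock
  5   | truck | sushi | green | chess | blues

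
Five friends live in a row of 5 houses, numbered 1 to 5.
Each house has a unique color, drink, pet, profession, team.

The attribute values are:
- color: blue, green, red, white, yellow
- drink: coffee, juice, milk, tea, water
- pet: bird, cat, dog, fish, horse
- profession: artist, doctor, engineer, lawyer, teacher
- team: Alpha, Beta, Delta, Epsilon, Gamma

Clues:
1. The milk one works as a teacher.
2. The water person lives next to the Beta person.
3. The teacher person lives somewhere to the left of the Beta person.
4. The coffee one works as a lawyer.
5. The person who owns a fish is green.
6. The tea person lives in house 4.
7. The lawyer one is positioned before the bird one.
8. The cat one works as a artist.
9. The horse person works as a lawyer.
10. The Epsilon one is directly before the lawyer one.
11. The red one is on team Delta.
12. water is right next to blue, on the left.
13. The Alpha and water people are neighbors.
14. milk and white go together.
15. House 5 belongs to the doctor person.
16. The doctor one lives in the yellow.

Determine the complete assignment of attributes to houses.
Solution:

House | Color | Drink | Pet | Profession | Team
-----------------------------------------------
  1   | white | milk | dog | teacher | Alpha
  2   | green | water | fish | engineer | Epsilon
  3   | blue | coffee | horse | lawyer | Beta
  4   | red | tea | cat | artist | Delta
  5   | yellow | juice | bird | doctor | Gamma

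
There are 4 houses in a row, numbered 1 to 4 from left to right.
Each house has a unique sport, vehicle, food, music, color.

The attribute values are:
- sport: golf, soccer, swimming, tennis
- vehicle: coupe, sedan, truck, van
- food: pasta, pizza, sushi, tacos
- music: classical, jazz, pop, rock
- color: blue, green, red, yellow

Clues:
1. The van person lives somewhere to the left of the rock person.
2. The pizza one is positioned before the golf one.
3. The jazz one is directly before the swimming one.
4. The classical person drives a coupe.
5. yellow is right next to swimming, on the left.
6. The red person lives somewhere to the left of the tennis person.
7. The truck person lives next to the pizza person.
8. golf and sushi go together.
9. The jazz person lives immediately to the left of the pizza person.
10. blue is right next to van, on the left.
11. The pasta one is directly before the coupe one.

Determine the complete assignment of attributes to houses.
Solution:

House | Sport | Vehicle | Food | Music | Color
----------------------------------------------
  1   | soccer | truck | pasta | jazz | yellow
  2   | swimming | coupe | pizza | classical | blue
  3   | golf | van | sushi | pop | red
  4   | tennis | sedan | tacos | rock | green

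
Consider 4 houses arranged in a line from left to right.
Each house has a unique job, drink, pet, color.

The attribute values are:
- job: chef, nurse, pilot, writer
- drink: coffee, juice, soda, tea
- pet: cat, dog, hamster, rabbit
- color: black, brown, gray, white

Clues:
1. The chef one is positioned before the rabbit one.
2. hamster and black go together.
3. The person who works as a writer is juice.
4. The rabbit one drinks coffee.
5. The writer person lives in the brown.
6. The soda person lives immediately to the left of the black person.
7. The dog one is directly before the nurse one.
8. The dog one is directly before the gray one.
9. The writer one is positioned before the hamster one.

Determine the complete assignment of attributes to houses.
Solution:

House | Job | Drink | Pet | Color
---------------------------------
  1   | writer | juice | dog | brown
  2   | nurse | soda | cat | gray
  3   | chef | tea | hamster | black
  4   | pilot | coffee | rabbit | white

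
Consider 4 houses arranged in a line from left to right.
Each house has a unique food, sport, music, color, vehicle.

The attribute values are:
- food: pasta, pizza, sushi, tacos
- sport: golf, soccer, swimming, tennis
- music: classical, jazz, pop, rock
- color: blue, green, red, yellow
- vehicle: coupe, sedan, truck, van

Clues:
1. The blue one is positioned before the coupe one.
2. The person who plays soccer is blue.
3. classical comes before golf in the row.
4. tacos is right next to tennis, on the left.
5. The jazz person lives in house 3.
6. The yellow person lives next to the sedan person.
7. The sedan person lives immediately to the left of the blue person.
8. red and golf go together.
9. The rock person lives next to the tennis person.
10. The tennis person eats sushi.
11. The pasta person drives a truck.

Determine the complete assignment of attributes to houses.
Solution:

House | Food | Sport | Music | Color | Vehicle
----------------------------------------------
  1   | tacos | swimming | rock | yellow | van
  2   | sushi | tennis | classical | green | sedan
  3   | pasta | soccer | jazz | blue | truck
  4   | pizza | golf | pop | red | coupe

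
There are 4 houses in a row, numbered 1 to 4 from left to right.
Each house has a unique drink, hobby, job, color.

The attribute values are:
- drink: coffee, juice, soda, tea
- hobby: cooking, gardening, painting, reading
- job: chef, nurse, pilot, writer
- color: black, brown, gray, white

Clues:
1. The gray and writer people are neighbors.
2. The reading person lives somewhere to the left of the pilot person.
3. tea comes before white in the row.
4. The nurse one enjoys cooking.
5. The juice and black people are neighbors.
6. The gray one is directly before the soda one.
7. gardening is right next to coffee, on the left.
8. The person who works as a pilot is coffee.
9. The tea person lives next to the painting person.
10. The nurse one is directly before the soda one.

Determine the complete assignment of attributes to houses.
Solution:

House | Drink | Hobby | Job | Color
-----------------------------------
  1   | juice | cooking | nurse | gray
  2   | soda | reading | writer | black
  3   | tea | gardening | chef | brown
  4   | coffee | painting | pilot | white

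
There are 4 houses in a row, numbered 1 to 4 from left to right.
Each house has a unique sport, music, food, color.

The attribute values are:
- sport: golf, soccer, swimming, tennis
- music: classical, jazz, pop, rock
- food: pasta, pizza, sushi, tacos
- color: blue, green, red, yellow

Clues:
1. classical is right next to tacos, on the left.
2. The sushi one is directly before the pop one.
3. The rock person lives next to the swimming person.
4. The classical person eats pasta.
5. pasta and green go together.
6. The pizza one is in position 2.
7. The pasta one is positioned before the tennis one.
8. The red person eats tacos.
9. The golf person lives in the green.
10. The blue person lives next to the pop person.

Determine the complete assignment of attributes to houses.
Solution:

House | Sport | Music | Food | Color
------------------------------------
  1   | soccer | rock | sushi | blue
  2   | swimming | pop | pizza | yellow
  3   | golf | classical | pasta | green
  4   | tennis | jazz | tacos | red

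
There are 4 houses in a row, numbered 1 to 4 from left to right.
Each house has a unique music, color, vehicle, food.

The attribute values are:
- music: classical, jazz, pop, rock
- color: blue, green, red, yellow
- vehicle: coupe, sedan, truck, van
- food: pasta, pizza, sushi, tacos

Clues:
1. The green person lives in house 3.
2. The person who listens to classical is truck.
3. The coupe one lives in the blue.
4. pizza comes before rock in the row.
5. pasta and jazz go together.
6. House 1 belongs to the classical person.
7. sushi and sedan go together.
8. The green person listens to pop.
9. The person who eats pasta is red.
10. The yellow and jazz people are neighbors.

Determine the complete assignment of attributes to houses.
Solution:

House | Music | Color | Vehicle | Food
--------------------------------------
  1   | classical | yellow | truck | pizza
  2   | jazz | red | van | pasta
  3   | pop | green | sedan | sushi
  4   | rock | blue | coupe | tacos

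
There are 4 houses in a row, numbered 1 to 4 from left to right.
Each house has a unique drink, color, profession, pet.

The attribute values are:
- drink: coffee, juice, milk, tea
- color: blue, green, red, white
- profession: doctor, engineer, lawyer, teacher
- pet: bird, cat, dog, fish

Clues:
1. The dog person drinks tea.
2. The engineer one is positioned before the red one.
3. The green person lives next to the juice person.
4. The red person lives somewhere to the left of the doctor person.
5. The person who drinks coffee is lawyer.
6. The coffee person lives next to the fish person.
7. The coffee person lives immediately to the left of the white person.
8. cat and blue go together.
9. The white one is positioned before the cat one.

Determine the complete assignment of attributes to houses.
Solution:

House | Drink | Color | Profession | Pet
----------------------------------------
  1   | coffee | green | lawyer | bird
  2   | juice | white | engineer | fish
  3   | tea | red | teacher | dog
  4   | milk | blue | doctor | cat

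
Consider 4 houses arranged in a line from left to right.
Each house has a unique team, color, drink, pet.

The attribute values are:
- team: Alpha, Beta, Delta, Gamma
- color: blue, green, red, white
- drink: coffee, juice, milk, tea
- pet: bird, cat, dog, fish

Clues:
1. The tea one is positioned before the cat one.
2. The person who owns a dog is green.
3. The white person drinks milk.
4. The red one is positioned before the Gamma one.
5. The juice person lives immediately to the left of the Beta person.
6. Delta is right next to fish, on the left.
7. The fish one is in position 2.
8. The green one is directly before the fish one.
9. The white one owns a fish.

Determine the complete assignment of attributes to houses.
Solution:

House | Team | Color | Drink | Pet
----------------------------------
  1   | Delta | green | juice | dog
  2   | Beta | white | milk | fish
  3   | Alpha | red | tea | bird
  4   | Gamma | blue | coffee | cat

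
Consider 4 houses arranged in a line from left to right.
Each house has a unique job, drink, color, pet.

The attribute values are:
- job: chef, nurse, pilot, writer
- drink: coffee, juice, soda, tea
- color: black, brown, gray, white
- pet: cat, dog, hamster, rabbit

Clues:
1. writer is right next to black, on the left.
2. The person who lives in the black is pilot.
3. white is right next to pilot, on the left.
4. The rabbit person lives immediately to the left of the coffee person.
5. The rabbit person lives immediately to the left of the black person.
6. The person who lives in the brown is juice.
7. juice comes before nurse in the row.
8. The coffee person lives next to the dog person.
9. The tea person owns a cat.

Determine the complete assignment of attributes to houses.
Solution:

House | Job | Drink | Color | Pet
---------------------------------
  1   | writer | soda | white | rabbit
  2   | pilot | coffee | black | hamster
  3   | chef | juice | brown | dog
  4   | nurse | tea | gray | cat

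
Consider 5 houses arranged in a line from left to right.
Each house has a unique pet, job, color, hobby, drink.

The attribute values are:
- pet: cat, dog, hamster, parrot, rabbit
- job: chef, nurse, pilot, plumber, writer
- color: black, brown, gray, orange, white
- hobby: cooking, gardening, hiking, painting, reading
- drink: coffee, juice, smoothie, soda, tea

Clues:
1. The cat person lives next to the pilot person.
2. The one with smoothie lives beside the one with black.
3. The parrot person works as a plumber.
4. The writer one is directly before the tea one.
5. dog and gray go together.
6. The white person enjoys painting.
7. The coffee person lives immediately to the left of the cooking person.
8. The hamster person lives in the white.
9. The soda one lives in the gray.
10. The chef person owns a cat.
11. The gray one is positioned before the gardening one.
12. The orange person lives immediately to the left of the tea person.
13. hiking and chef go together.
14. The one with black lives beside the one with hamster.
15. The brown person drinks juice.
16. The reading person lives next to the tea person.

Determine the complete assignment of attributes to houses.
Solution:

House | Pet | Job | Color | Hobby | Drink
-----------------------------------------
  1   | rabbit | writer | orange | reading | smoothie
  2   | cat | chef | black | hiking | tea
  3   | hamster | pilot | white | painting | coffee
  4   | dog | nurse | gray | cooking | soda
  5   | parrot | plumber | brown | gardening | juice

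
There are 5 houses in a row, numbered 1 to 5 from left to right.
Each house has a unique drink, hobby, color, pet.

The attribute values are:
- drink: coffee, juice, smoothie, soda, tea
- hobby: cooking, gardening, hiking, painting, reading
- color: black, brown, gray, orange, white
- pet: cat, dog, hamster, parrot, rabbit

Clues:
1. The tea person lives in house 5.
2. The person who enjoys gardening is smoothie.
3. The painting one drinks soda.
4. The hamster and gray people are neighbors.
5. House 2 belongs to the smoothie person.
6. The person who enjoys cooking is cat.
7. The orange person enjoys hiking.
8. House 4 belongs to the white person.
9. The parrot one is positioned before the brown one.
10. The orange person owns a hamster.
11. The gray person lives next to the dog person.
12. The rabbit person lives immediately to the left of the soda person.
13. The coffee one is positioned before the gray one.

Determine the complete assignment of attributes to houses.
Solution:

House | Drink | Hobby | Color | Pet
-----------------------------------
  1   | coffee | hiking | orange | hamster
  2   | smoothie | gardening | gray | rabbit
  3   | soda | painting | black | dog
  4   | juice | reading | white | parrot
  5   | tea | cooking | brown | cat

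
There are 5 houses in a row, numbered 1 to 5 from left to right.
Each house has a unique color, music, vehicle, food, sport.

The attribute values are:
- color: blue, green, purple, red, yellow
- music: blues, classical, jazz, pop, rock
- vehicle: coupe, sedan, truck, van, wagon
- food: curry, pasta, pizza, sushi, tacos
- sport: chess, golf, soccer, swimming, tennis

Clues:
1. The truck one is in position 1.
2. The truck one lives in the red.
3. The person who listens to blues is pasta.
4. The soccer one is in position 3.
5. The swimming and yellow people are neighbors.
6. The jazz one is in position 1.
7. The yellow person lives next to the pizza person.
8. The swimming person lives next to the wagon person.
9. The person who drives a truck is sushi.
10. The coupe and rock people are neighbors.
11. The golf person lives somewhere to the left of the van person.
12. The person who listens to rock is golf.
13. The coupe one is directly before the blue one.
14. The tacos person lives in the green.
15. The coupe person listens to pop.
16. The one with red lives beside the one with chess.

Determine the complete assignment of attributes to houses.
Solution:

House | Color | Music | Vehicle | Food | Sport
----------------------------------------------
  1   | red | jazz | truck | sushi | swimming
  2   | yellow | blues | wagon | pasta | chess
  3   | purple | pop | coupe | pizza | soccer
  4   | blue | rock | sedan | curry | golf
  5   | green | classical | van | tacos | tennis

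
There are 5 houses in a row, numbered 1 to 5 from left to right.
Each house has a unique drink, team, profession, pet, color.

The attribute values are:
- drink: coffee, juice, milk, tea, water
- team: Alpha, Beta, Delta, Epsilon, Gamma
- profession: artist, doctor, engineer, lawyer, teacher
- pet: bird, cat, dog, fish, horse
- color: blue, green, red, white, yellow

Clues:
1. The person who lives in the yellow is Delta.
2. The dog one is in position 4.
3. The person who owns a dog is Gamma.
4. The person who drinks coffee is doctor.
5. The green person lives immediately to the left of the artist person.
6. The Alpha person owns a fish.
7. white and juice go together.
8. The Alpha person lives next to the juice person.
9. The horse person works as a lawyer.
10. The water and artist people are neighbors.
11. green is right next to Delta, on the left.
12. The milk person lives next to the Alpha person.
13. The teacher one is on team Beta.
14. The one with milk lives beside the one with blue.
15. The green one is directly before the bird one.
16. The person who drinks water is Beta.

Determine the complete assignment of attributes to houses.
Solution:

House | Drink | Team | Profession | Pet | Color
-----------------------------------------------
  1   | water | Beta | teacher | cat | green
  2   | milk | Delta | artist | bird | yellow
  3   | coffee | Alpha | doctor | fish | blue
  4   | juice | Gamma | engineer | dog | white
  5   | tea | Epsilon | lawyer | horse | red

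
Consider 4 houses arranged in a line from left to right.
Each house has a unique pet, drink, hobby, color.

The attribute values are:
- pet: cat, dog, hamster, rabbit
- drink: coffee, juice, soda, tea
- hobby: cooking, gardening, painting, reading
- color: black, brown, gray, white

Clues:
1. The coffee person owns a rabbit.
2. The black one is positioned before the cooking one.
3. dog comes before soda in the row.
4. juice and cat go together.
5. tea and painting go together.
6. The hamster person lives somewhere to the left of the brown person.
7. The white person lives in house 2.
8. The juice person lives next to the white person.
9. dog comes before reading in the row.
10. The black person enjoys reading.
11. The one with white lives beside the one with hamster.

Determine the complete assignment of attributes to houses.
Solution:

House | Pet | Drink | Hobby | Color
-----------------------------------
  1   | cat | juice | gardening | gray
  2   | dog | tea | painting | white
  3   | hamster | soda | reading | black
  4   | rabbit | coffee | cooking | brown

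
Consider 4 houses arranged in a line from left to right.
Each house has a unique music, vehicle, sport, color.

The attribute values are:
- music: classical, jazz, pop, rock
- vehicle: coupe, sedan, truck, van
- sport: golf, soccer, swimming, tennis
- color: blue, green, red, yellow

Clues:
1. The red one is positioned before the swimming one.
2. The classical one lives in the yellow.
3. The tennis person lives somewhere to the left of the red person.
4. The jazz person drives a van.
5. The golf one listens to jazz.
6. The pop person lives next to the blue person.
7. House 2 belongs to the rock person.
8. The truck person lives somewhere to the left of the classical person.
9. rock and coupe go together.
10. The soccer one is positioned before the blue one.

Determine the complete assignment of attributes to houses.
Solution:

House | Music | Vehicle | Sport | Color
---------------------------------------
  1   | pop | truck | soccer | green
  2   | rock | coupe | tennis | blue
  3   | jazz | van | golf | red
  4   | classical | sedan | swimming | yellow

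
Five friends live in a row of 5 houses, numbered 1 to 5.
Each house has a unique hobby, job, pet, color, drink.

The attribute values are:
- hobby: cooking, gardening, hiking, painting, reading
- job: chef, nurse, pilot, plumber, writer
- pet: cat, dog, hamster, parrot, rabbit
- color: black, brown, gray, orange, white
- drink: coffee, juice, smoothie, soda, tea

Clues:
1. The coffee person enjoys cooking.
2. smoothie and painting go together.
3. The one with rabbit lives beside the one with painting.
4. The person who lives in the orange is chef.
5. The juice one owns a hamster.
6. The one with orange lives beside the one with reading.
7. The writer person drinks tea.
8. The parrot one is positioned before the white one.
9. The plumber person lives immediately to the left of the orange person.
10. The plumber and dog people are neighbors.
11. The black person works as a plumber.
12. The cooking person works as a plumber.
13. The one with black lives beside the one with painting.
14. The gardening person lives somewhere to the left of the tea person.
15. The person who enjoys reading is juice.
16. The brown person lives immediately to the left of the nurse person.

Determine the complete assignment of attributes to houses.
Solution:

House | Hobby | Job | Pet | Color | Drink
-----------------------------------------
  1   | cooking | plumber | rabbit | black | coffee
  2   | painting | chef | dog | orange | smoothie
  3   | reading | pilot | hamster | brown | juice
  4   | gardening | nurse | parrot | gray | soda
  5   | hiking | writer | cat | white | tea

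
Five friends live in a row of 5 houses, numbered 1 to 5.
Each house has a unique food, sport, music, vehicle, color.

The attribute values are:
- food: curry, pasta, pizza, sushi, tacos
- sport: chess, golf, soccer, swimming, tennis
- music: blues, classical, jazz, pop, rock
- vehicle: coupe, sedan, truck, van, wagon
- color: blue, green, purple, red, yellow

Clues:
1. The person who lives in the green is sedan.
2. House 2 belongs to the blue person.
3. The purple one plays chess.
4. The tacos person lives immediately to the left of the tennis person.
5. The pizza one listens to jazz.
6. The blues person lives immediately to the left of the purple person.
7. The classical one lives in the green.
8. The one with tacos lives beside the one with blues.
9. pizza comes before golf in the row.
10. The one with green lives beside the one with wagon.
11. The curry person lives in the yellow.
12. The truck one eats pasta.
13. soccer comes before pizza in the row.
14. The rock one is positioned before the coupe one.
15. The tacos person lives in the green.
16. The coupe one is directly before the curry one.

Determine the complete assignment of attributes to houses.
Solution:

House | Food | Sport | Music | Vehicle | Color
----------------------------------------------
  1   | tacos | soccer | classical | sedan | green
  2   | sushi | tennis | blues | wagon | blue
  3   | pasta | chess | rock | truck | purple
  4   | pizza | swimming | jazz | coupe | red
  5   | curry | golf | pop | van | yellow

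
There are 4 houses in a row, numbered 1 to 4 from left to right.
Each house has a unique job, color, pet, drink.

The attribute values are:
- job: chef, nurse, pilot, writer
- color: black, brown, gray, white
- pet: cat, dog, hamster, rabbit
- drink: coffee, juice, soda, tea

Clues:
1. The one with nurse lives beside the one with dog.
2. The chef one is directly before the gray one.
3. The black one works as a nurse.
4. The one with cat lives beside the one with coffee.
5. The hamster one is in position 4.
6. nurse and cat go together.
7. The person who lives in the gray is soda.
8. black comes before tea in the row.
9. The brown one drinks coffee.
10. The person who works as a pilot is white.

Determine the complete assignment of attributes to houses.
Solution:

House | Job | Color | Pet | Drink
---------------------------------
  1   | nurse | black | cat | juice
  2   | chef | brown | dog | coffee
  3   | writer | gray | rabbit | soda
  4   | pilot | white | hamster | tea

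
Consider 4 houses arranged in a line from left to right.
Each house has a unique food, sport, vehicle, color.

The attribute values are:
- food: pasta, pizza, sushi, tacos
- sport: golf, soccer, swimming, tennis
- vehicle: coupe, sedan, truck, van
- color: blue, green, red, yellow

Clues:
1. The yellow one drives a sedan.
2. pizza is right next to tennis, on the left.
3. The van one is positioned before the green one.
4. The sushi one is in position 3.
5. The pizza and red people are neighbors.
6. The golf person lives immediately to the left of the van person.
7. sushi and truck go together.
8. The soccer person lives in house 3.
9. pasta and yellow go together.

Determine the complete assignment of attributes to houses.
Solution:

House | Food | Sport | Vehicle | Color
--------------------------------------
  1   | pizza | golf | coupe | blue
  2   | tacos | tennis | van | red
  3   | sushi | soccer | truck | green
  4   | pasta | swimming | sedan | yellow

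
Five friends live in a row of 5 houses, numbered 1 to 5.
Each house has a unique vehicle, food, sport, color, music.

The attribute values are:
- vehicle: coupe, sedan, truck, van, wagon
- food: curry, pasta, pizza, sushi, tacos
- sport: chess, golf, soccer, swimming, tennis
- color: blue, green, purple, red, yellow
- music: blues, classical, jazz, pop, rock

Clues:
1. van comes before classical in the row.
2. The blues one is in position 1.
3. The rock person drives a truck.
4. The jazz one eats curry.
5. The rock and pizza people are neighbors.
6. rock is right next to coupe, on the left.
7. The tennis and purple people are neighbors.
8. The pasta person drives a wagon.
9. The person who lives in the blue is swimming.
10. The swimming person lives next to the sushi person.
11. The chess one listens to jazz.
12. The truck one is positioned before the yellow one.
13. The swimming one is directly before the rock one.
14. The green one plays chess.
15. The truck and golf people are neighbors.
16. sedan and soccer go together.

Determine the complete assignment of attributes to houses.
Solution:

House | Vehicle | Food | Sport | Color | Music
----------------------------------------------
  1   | wagon | pasta | swimming | blue | blues
  2   | truck | sushi | tennis | red | rock
  3   | coupe | pizza | golf | purple | pop
  4   | van | curry | chess | green | jazz
  5   | sedan | tacos | soccer | yellow | classical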